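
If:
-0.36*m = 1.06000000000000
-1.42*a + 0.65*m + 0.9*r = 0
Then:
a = 0.633802816901408*r - 1.34780907668232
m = -2.94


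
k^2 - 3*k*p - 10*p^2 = (k - 5*p)*(k + 2*p)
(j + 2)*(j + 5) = j^2 + 7*j + 10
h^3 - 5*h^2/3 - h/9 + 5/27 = (h - 5/3)*(h - 1/3)*(h + 1/3)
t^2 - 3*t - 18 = (t - 6)*(t + 3)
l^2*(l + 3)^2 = l^4 + 6*l^3 + 9*l^2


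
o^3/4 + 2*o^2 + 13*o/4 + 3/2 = (o/4 + 1/4)*(o + 1)*(o + 6)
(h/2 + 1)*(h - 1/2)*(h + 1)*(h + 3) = h^4/2 + 11*h^3/4 + 4*h^2 + h/4 - 3/2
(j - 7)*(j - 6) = j^2 - 13*j + 42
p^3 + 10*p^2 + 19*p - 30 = (p - 1)*(p + 5)*(p + 6)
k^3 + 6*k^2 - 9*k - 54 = (k - 3)*(k + 3)*(k + 6)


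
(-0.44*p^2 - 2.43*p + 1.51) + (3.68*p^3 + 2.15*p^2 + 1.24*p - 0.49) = 3.68*p^3 + 1.71*p^2 - 1.19*p + 1.02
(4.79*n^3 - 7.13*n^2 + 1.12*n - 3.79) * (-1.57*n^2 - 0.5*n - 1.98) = -7.5203*n^5 + 8.7991*n^4 - 7.6776*n^3 + 19.5077*n^2 - 0.3226*n + 7.5042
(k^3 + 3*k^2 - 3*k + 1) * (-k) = -k^4 - 3*k^3 + 3*k^2 - k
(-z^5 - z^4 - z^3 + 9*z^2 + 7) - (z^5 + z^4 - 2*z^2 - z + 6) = -2*z^5 - 2*z^4 - z^3 + 11*z^2 + z + 1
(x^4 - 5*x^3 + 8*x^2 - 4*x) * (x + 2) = x^5 - 3*x^4 - 2*x^3 + 12*x^2 - 8*x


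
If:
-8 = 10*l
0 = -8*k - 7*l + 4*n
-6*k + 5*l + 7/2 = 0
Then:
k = -1/12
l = -4/5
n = -47/30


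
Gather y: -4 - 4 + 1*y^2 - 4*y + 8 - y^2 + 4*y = 0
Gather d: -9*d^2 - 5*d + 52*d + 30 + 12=-9*d^2 + 47*d + 42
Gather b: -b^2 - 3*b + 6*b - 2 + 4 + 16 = -b^2 + 3*b + 18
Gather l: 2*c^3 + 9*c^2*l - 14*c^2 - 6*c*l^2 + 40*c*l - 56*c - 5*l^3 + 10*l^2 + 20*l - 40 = 2*c^3 - 14*c^2 - 56*c - 5*l^3 + l^2*(10 - 6*c) + l*(9*c^2 + 40*c + 20) - 40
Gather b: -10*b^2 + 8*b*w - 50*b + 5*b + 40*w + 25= -10*b^2 + b*(8*w - 45) + 40*w + 25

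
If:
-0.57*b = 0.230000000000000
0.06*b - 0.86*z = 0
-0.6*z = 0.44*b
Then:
No Solution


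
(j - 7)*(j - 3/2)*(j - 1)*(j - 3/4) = j^4 - 41*j^3/4 + 209*j^2/8 - 99*j/4 + 63/8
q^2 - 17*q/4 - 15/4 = (q - 5)*(q + 3/4)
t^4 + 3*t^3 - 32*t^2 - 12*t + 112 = (t - 4)*(t - 2)*(t + 2)*(t + 7)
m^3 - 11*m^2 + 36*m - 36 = (m - 6)*(m - 3)*(m - 2)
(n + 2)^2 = n^2 + 4*n + 4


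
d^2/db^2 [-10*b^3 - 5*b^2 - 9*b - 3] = -60*b - 10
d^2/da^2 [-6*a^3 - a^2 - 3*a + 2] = -36*a - 2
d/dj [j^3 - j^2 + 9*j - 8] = 3*j^2 - 2*j + 9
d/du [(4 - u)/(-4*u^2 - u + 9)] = (4*u^2 + u - (u - 4)*(8*u + 1) - 9)/(4*u^2 + u - 9)^2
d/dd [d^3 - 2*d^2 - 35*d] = 3*d^2 - 4*d - 35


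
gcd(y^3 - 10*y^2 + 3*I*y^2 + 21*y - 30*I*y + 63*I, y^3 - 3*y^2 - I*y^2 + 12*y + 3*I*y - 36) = y^2 + y*(-3 + 3*I) - 9*I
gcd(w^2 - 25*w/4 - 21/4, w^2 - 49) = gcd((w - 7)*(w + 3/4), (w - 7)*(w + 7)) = w - 7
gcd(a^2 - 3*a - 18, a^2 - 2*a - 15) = a + 3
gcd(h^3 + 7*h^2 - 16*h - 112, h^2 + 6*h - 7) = h + 7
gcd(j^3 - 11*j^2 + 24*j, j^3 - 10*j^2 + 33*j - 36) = j - 3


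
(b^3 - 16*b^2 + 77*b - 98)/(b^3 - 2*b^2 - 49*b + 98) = (b - 7)/(b + 7)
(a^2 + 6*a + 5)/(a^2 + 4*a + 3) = (a + 5)/(a + 3)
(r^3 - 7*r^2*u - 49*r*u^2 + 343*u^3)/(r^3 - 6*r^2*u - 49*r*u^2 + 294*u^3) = (r - 7*u)/(r - 6*u)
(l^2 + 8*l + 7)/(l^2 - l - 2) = (l + 7)/(l - 2)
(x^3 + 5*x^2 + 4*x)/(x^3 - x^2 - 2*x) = (x + 4)/(x - 2)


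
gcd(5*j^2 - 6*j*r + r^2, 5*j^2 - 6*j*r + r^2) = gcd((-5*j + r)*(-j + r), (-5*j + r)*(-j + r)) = 5*j^2 - 6*j*r + r^2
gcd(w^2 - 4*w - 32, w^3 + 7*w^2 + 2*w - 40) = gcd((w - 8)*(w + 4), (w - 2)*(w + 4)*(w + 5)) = w + 4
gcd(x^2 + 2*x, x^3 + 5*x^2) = x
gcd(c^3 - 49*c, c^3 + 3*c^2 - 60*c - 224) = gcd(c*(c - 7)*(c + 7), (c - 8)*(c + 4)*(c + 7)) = c + 7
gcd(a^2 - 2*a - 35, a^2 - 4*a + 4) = 1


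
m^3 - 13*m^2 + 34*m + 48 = (m - 8)*(m - 6)*(m + 1)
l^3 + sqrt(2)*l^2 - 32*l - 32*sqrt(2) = (l - 4*sqrt(2))*(l + sqrt(2))*(l + 4*sqrt(2))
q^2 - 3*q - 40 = (q - 8)*(q + 5)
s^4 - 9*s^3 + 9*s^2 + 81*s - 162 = (s - 6)*(s - 3)^2*(s + 3)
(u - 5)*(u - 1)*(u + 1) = u^3 - 5*u^2 - u + 5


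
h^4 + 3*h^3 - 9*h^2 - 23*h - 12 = (h - 3)*(h + 1)^2*(h + 4)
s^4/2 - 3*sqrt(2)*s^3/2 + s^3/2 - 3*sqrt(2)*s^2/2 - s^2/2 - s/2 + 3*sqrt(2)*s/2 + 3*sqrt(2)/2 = (s/2 + 1/2)*(s - 1)*(s + 1)*(s - 3*sqrt(2))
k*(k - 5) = k^2 - 5*k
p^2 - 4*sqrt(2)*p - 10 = (p - 5*sqrt(2))*(p + sqrt(2))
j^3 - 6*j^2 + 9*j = j*(j - 3)^2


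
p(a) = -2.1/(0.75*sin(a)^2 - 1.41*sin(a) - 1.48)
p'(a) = -2.1*(-1.5*sin(a)*cos(a) + 1.41*cos(a))/(0.75*sin(a)^2 - 1.41*sin(a) - 1.48)^2 = (3.15*sin(a) - 2.961)*cos(a)/(-0.75*sin(a)^2 + 1.41*sin(a) + 1.48)^2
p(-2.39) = 12.53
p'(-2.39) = 132.98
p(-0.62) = 5.15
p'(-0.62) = -23.48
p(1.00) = 0.98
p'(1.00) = -0.04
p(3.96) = 41.27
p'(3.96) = 1388.78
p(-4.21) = 0.98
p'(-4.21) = 0.02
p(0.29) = 1.15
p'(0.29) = -0.59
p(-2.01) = -5.11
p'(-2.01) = 14.66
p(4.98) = -3.64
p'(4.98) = -4.76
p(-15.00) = 8.54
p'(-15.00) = 62.92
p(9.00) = 1.09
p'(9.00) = 0.41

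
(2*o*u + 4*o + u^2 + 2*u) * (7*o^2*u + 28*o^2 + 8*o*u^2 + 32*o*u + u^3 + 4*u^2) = 14*o^3*u^2 + 84*o^3*u + 112*o^3 + 23*o^2*u^3 + 138*o^2*u^2 + 184*o^2*u + 10*o*u^4 + 60*o*u^3 + 80*o*u^2 + u^5 + 6*u^4 + 8*u^3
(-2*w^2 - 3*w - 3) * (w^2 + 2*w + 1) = -2*w^4 - 7*w^3 - 11*w^2 - 9*w - 3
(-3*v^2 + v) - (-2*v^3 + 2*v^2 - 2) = 2*v^3 - 5*v^2 + v + 2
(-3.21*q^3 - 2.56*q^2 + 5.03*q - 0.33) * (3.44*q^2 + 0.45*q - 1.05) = -11.0424*q^5 - 10.2509*q^4 + 19.5217*q^3 + 3.8163*q^2 - 5.43*q + 0.3465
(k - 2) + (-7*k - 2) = -6*k - 4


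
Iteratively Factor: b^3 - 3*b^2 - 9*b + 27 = (b + 3)*(b^2 - 6*b + 9) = (b - 3)*(b + 3)*(b - 3)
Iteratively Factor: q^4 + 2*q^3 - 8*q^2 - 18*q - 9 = (q + 1)*(q^3 + q^2 - 9*q - 9) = (q + 1)^2*(q^2 - 9) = (q + 1)^2*(q + 3)*(q - 3)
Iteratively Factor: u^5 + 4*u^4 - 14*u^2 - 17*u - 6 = (u + 3)*(u^4 + u^3 - 3*u^2 - 5*u - 2) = (u + 1)*(u + 3)*(u^3 - 3*u - 2) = (u + 1)^2*(u + 3)*(u^2 - u - 2) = (u - 2)*(u + 1)^2*(u + 3)*(u + 1)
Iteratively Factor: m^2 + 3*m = (m)*(m + 3)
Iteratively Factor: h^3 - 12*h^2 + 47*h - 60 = (h - 3)*(h^2 - 9*h + 20) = (h - 5)*(h - 3)*(h - 4)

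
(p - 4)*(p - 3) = p^2 - 7*p + 12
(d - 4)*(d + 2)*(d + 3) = d^3 + d^2 - 14*d - 24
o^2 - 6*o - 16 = (o - 8)*(o + 2)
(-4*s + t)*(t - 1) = -4*s*t + 4*s + t^2 - t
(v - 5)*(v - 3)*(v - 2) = v^3 - 10*v^2 + 31*v - 30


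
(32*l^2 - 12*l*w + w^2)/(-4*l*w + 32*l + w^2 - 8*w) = (-8*l + w)/(w - 8)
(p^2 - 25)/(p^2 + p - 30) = (p + 5)/(p + 6)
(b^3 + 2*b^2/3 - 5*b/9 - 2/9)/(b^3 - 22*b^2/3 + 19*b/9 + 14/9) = (b + 1)/(b - 7)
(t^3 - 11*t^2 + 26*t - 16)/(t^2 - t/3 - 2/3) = 3*(t^2 - 10*t + 16)/(3*t + 2)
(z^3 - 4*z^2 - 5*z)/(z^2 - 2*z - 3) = z*(z - 5)/(z - 3)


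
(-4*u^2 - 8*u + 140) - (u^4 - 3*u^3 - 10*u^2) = -u^4 + 3*u^3 + 6*u^2 - 8*u + 140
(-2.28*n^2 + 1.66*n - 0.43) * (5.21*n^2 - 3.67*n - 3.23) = -11.8788*n^4 + 17.0162*n^3 - 0.968100000000001*n^2 - 3.7837*n + 1.3889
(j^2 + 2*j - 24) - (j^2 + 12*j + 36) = -10*j - 60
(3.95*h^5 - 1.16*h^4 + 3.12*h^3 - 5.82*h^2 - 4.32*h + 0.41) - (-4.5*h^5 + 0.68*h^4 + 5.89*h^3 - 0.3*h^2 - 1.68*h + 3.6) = 8.45*h^5 - 1.84*h^4 - 2.77*h^3 - 5.52*h^2 - 2.64*h - 3.19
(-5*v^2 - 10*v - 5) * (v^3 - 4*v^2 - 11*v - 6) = -5*v^5 + 10*v^4 + 90*v^3 + 160*v^2 + 115*v + 30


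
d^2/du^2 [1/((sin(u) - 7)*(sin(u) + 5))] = (-4*sin(u)^4 + 6*sin(u)^3 - 138*sin(u)^2 + 58*sin(u) + 78)/((sin(u) - 7)^3*(sin(u) + 5)^3)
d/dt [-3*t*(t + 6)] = -6*t - 18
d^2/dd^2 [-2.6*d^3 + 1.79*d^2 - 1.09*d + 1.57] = 3.58 - 15.6*d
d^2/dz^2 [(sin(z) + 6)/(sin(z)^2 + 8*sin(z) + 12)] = (2*sin(z) + cos(z)^2 + 1)/(sin(z) + 2)^3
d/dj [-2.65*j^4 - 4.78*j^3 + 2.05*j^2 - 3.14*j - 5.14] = -10.6*j^3 - 14.34*j^2 + 4.1*j - 3.14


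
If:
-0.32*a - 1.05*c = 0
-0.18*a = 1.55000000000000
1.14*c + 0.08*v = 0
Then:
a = -8.61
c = 2.62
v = -37.40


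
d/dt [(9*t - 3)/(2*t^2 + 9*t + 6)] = 3*(-6*t^2 + 4*t + 27)/(4*t^4 + 36*t^3 + 105*t^2 + 108*t + 36)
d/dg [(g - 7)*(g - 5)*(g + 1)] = 3*g^2 - 22*g + 23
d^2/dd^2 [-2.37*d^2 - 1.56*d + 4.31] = -4.74000000000000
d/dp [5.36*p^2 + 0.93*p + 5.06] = 10.72*p + 0.93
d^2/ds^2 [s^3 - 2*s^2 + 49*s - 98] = 6*s - 4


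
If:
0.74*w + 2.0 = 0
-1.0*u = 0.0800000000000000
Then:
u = -0.08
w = -2.70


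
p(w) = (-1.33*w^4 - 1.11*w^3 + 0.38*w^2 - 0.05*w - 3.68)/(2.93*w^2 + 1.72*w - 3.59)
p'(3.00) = -2.72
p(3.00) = -4.94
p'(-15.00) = 13.50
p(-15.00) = -100.82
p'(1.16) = 6.29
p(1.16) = -3.14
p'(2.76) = -2.46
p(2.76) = -4.32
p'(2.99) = -2.71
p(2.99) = -4.92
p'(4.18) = -3.87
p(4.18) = -8.84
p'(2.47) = -2.13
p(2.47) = -3.65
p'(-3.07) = 2.43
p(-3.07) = -4.59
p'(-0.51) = -0.16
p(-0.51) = 0.94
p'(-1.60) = -28.40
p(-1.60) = -5.87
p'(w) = (-5.86*w - 1.72)*(-1.33*w^4 - 1.11*w^3 + 0.38*w^2 - 0.05*w - 3.68)/(2.93*w^2 + 1.72*w - 3.59)^2 + (-5.32*w^3 - 3.33*w^2 + 0.76*w - 0.05)/(2.93*w^2 + 1.72*w - 3.59)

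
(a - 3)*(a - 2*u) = a^2 - 2*a*u - 3*a + 6*u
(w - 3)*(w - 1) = w^2 - 4*w + 3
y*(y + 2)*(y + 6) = y^3 + 8*y^2 + 12*y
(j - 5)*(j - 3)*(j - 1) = j^3 - 9*j^2 + 23*j - 15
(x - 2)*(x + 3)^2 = x^3 + 4*x^2 - 3*x - 18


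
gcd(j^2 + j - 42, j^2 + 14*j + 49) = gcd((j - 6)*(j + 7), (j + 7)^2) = j + 7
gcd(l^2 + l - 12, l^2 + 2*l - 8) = l + 4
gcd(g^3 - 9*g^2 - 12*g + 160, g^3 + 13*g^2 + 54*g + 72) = g + 4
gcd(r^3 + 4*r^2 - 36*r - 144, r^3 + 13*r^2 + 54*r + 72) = r^2 + 10*r + 24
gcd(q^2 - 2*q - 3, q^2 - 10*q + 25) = 1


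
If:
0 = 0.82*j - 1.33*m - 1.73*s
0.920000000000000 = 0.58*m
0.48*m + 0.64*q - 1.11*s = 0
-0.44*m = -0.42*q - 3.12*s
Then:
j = 3.23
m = 1.59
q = -0.65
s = 0.31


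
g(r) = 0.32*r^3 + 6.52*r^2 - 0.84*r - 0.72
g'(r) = 0.96*r^2 + 13.04*r - 0.84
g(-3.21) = 58.57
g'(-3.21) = -32.81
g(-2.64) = 41.05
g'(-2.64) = -28.57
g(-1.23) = 9.58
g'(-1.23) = -15.43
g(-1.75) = 19.00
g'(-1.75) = -20.72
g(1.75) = 19.49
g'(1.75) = 24.92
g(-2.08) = 26.36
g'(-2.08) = -23.81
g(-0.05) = -0.66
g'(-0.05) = -1.49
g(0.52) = 0.65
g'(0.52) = 6.20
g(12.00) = 1481.04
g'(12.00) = 293.88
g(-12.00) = 395.28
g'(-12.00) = -19.08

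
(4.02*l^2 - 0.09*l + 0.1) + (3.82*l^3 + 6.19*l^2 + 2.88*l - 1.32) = 3.82*l^3 + 10.21*l^2 + 2.79*l - 1.22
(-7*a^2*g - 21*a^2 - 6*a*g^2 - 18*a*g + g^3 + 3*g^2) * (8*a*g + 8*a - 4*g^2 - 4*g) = -56*a^3*g^2 - 224*a^3*g - 168*a^3 - 20*a^2*g^3 - 80*a^2*g^2 - 60*a^2*g + 32*a*g^4 + 128*a*g^3 + 96*a*g^2 - 4*g^5 - 16*g^4 - 12*g^3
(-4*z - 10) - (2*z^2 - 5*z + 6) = -2*z^2 + z - 16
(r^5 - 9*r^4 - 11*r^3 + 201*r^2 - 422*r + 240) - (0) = r^5 - 9*r^4 - 11*r^3 + 201*r^2 - 422*r + 240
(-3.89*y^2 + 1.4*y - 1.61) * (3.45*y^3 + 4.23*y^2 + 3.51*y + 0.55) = -13.4205*y^5 - 11.6247*y^4 - 13.2864*y^3 - 4.0358*y^2 - 4.8811*y - 0.8855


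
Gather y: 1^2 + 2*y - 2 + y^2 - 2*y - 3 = y^2 - 4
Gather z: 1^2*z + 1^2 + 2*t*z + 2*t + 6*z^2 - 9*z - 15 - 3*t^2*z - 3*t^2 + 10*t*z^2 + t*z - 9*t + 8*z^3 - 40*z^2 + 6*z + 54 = -3*t^2 - 7*t + 8*z^3 + z^2*(10*t - 34) + z*(-3*t^2 + 3*t - 2) + 40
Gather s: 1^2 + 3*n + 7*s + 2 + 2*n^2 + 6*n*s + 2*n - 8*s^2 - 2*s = 2*n^2 + 5*n - 8*s^2 + s*(6*n + 5) + 3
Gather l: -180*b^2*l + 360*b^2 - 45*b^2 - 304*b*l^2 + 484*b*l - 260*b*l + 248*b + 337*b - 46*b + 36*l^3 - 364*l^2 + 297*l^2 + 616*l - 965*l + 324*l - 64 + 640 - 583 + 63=315*b^2 + 539*b + 36*l^3 + l^2*(-304*b - 67) + l*(-180*b^2 + 224*b - 25) + 56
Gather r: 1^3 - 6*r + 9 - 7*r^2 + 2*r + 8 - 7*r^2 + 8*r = -14*r^2 + 4*r + 18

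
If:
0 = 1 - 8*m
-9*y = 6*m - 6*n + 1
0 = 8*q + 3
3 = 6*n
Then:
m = 1/8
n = 1/2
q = -3/8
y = 5/36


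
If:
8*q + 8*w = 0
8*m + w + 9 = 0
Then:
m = -w/8 - 9/8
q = -w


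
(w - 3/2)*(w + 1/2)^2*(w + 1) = w^4 + w^3/2 - 7*w^2/4 - 13*w/8 - 3/8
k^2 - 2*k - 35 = (k - 7)*(k + 5)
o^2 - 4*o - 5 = (o - 5)*(o + 1)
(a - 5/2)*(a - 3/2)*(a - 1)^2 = a^4 - 6*a^3 + 51*a^2/4 - 23*a/2 + 15/4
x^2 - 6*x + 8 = (x - 4)*(x - 2)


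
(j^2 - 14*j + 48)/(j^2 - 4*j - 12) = (j - 8)/(j + 2)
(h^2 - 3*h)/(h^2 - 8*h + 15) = h/(h - 5)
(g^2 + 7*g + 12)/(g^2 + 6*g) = (g^2 + 7*g + 12)/(g*(g + 6))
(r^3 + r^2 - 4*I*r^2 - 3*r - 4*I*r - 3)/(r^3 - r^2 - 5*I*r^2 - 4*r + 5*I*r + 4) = (r^2 + r*(1 - 3*I) - 3*I)/(r^2 - r*(1 + 4*I) + 4*I)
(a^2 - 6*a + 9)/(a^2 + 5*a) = (a^2 - 6*a + 9)/(a*(a + 5))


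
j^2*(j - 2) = j^3 - 2*j^2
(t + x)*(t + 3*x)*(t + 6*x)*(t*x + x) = t^4*x + 10*t^3*x^2 + t^3*x + 27*t^2*x^3 + 10*t^2*x^2 + 18*t*x^4 + 27*t*x^3 + 18*x^4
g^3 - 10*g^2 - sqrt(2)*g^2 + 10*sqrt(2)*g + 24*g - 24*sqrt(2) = (g - 6)*(g - 4)*(g - sqrt(2))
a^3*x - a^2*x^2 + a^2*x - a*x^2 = a*(a - x)*(a*x + x)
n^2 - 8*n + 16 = (n - 4)^2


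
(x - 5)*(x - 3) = x^2 - 8*x + 15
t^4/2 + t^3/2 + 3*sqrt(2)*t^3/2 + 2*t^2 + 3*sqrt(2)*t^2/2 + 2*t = t*(t/2 + 1/2)*(t + sqrt(2))*(t + 2*sqrt(2))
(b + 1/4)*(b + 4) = b^2 + 17*b/4 + 1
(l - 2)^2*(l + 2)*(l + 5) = l^4 + 3*l^3 - 14*l^2 - 12*l + 40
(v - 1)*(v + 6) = v^2 + 5*v - 6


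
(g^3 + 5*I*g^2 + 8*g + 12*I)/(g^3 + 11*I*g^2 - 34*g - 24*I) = (g - 2*I)/(g + 4*I)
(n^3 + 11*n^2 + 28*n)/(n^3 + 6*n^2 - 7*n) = (n + 4)/(n - 1)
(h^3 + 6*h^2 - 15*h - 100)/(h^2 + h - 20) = h + 5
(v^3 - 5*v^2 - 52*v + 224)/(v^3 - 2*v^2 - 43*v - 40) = (v^2 + 3*v - 28)/(v^2 + 6*v + 5)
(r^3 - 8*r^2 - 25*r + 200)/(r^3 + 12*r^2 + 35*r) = (r^2 - 13*r + 40)/(r*(r + 7))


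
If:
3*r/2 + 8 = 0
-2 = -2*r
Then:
No Solution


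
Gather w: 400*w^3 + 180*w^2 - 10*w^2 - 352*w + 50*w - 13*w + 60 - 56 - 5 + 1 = 400*w^3 + 170*w^2 - 315*w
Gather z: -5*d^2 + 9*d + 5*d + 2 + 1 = -5*d^2 + 14*d + 3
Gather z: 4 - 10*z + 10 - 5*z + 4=18 - 15*z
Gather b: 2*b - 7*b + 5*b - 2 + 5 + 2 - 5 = 0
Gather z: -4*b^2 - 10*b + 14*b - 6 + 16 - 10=-4*b^2 + 4*b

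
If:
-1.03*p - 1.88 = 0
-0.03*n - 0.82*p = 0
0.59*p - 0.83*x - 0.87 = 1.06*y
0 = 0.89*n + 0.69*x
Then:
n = 49.89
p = -1.83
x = -64.35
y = 48.55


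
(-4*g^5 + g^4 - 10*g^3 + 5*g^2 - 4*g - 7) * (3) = -12*g^5 + 3*g^4 - 30*g^3 + 15*g^2 - 12*g - 21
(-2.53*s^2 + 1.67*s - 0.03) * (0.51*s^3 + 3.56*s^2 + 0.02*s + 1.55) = -1.2903*s^5 - 8.1551*s^4 + 5.8793*s^3 - 3.9949*s^2 + 2.5879*s - 0.0465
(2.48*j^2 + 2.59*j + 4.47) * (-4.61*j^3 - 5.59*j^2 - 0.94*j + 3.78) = -11.4328*j^5 - 25.8031*j^4 - 37.416*j^3 - 18.0475*j^2 + 5.5884*j + 16.8966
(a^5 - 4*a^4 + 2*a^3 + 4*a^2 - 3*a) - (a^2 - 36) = a^5 - 4*a^4 + 2*a^3 + 3*a^2 - 3*a + 36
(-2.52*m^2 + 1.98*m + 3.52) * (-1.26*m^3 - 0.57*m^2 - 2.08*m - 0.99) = 3.1752*m^5 - 1.0584*m^4 - 0.3222*m^3 - 3.63*m^2 - 9.2818*m - 3.4848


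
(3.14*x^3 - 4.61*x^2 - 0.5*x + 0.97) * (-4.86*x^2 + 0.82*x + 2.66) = -15.2604*x^5 + 24.9794*x^4 + 7.0022*x^3 - 17.3868*x^2 - 0.5346*x + 2.5802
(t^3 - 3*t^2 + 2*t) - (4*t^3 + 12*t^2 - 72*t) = -3*t^3 - 15*t^2 + 74*t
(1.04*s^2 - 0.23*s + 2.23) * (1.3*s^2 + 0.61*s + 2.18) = 1.352*s^4 + 0.3354*s^3 + 5.0259*s^2 + 0.8589*s + 4.8614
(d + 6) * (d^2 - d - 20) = d^3 + 5*d^2 - 26*d - 120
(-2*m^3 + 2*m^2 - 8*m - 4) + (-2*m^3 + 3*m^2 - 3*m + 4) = -4*m^3 + 5*m^2 - 11*m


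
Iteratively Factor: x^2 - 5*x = (x)*(x - 5)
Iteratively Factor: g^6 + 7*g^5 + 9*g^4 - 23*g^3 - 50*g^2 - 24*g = (g + 4)*(g^5 + 3*g^4 - 3*g^3 - 11*g^2 - 6*g) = (g + 1)*(g + 4)*(g^4 + 2*g^3 - 5*g^2 - 6*g) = g*(g + 1)*(g + 4)*(g^3 + 2*g^2 - 5*g - 6) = g*(g - 2)*(g + 1)*(g + 4)*(g^2 + 4*g + 3) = g*(g - 2)*(g + 1)*(g + 3)*(g + 4)*(g + 1)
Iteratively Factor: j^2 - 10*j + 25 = (j - 5)*(j - 5)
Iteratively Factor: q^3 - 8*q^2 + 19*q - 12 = (q - 4)*(q^2 - 4*q + 3) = (q - 4)*(q - 3)*(q - 1)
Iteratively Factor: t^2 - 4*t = (t - 4)*(t)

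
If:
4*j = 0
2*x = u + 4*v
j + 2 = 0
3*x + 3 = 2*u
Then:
No Solution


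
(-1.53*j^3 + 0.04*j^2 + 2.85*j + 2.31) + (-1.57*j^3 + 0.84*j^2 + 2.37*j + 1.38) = -3.1*j^3 + 0.88*j^2 + 5.22*j + 3.69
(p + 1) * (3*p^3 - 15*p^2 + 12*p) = 3*p^4 - 12*p^3 - 3*p^2 + 12*p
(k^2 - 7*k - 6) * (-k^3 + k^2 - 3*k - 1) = -k^5 + 8*k^4 - 4*k^3 + 14*k^2 + 25*k + 6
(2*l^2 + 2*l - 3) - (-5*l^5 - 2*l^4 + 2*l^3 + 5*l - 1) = 5*l^5 + 2*l^4 - 2*l^3 + 2*l^2 - 3*l - 2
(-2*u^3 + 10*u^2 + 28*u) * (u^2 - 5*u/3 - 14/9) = -2*u^5 + 40*u^4/3 + 130*u^3/9 - 560*u^2/9 - 392*u/9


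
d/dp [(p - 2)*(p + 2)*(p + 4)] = 3*p^2 + 8*p - 4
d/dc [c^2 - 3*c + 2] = 2*c - 3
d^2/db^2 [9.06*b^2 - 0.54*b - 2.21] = 18.1200000000000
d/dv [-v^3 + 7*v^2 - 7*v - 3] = -3*v^2 + 14*v - 7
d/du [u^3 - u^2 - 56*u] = 3*u^2 - 2*u - 56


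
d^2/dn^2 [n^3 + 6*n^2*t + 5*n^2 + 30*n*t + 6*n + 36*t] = 6*n + 12*t + 10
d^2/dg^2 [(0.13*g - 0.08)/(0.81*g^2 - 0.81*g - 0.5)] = ((0.3402 - 0.6318*g)*(-0.81*g^2 + 0.81*g + 0.5) - (0.13*g - 0.08)*(1.62*g - 0.81)*(3.24*g - 1.62))/(-0.81*g^2 + 0.81*g + 0.5)^3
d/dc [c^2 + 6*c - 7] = 2*c + 6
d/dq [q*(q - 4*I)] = 2*q - 4*I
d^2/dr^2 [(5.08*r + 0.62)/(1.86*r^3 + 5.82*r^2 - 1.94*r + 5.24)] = (105.448608*r^5 + 355.69152*r^4 + 488.190912*r^3 - 481.558464*r^2 - 1007.800848*r + 70.133328)/(6.434856*r^9 + 60.404616*r^8 + 168.87312*r^7 + 125.516952*r^6 + 164.207808*r^5 + 484.738488*r^4 - 209.070728*r^3 + 538.573488*r^2 - 159.803232*r + 143.877824)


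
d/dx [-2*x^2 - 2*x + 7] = -4*x - 2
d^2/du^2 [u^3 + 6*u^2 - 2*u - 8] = 6*u + 12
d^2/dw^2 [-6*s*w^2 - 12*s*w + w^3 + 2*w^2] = -12*s + 6*w + 4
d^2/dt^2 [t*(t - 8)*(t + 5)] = 6*t - 6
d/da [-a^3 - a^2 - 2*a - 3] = -3*a^2 - 2*a - 2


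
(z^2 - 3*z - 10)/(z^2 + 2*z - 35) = (z + 2)/(z + 7)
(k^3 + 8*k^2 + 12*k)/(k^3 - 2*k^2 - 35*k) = (k^2 + 8*k + 12)/(k^2 - 2*k - 35)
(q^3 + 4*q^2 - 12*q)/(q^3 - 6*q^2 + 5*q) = (q^2 + 4*q - 12)/(q^2 - 6*q + 5)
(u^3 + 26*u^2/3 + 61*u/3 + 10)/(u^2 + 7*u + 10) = (u^2 + 11*u/3 + 2)/(u + 2)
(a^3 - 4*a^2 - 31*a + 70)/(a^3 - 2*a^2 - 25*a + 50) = (a - 7)/(a - 5)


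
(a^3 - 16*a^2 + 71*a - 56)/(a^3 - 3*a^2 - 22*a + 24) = (a^2 - 15*a + 56)/(a^2 - 2*a - 24)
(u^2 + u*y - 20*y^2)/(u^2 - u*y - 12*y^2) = (u + 5*y)/(u + 3*y)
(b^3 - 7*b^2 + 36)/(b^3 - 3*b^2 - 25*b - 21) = (-b^3 + 7*b^2 - 36)/(-b^3 + 3*b^2 + 25*b + 21)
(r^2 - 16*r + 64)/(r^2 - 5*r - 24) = (r - 8)/(r + 3)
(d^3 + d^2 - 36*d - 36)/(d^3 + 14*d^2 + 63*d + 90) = (d^2 - 5*d - 6)/(d^2 + 8*d + 15)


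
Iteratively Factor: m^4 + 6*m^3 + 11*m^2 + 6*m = (m + 1)*(m^3 + 5*m^2 + 6*m) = (m + 1)*(m + 2)*(m^2 + 3*m) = m*(m + 1)*(m + 2)*(m + 3)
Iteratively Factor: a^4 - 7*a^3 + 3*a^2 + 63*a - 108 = (a - 3)*(a^3 - 4*a^2 - 9*a + 36) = (a - 3)^2*(a^2 - a - 12) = (a - 4)*(a - 3)^2*(a + 3)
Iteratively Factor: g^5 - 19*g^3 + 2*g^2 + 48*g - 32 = (g + 4)*(g^4 - 4*g^3 - 3*g^2 + 14*g - 8) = (g + 2)*(g + 4)*(g^3 - 6*g^2 + 9*g - 4) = (g - 1)*(g + 2)*(g + 4)*(g^2 - 5*g + 4) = (g - 4)*(g - 1)*(g + 2)*(g + 4)*(g - 1)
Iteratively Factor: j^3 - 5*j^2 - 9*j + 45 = (j - 3)*(j^2 - 2*j - 15) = (j - 5)*(j - 3)*(j + 3)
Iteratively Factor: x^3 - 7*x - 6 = (x - 3)*(x^2 + 3*x + 2) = (x - 3)*(x + 2)*(x + 1)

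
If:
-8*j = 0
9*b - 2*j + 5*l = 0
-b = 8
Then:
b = -8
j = 0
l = 72/5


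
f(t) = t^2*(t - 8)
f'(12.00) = 240.00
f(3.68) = -58.50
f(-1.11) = -11.22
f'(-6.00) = 204.00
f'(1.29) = -15.65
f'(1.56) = -17.66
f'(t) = t^2 + 2*t*(t - 8) = t*(3*t - 16)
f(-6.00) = -504.00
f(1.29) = -11.17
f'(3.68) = -18.25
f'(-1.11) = 21.46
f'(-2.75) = 66.69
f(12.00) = 576.00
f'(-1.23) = 24.22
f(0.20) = -0.31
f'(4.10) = -15.17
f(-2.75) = -81.30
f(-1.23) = -13.96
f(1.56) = -15.67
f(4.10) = -65.56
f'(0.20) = -3.08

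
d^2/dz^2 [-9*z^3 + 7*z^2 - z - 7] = 14 - 54*z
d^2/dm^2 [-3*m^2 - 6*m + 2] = -6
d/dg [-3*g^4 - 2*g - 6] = -12*g^3 - 2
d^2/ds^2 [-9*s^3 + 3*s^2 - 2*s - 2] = 6 - 54*s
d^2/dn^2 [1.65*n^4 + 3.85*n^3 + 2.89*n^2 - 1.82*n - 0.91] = 19.8*n^2 + 23.1*n + 5.78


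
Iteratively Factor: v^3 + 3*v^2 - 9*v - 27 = (v + 3)*(v^2 - 9) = (v - 3)*(v + 3)*(v + 3)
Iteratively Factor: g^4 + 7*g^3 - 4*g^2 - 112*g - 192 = (g + 4)*(g^3 + 3*g^2 - 16*g - 48) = (g - 4)*(g + 4)*(g^2 + 7*g + 12) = (g - 4)*(g + 4)^2*(g + 3)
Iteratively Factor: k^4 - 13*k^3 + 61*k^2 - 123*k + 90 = (k - 3)*(k^3 - 10*k^2 + 31*k - 30) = (k - 3)*(k - 2)*(k^2 - 8*k + 15) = (k - 3)^2*(k - 2)*(k - 5)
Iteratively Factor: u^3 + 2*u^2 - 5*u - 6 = (u + 3)*(u^2 - u - 2) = (u + 1)*(u + 3)*(u - 2)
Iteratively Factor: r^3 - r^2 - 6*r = (r + 2)*(r^2 - 3*r) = r*(r + 2)*(r - 3)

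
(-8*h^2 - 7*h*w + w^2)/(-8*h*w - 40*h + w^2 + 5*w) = (h + w)/(w + 5)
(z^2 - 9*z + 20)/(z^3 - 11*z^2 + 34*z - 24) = (z - 5)/(z^2 - 7*z + 6)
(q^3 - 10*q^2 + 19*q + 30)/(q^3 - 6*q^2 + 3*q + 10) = (q - 6)/(q - 2)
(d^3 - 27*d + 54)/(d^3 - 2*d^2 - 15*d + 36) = (d + 6)/(d + 4)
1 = 1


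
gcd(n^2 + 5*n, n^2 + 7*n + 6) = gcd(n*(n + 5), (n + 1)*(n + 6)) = 1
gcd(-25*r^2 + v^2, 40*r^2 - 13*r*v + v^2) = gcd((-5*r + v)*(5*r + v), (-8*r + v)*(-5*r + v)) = 5*r - v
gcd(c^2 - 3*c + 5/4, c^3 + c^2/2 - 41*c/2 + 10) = c - 1/2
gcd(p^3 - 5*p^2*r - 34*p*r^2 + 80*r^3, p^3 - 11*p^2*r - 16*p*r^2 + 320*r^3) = p^2 - 3*p*r - 40*r^2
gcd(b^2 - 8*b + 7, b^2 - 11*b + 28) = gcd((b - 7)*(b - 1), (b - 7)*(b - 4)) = b - 7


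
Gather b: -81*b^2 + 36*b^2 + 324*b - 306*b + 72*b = -45*b^2 + 90*b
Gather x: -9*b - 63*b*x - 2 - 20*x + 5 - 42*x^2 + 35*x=-9*b - 42*x^2 + x*(15 - 63*b) + 3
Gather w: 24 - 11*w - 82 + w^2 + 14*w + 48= w^2 + 3*w - 10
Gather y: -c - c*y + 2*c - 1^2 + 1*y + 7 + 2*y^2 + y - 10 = c + 2*y^2 + y*(2 - c) - 4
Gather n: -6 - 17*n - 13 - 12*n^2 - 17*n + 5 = -12*n^2 - 34*n - 14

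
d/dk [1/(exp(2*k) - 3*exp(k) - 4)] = (3 - 2*exp(k))*exp(k)/(-exp(2*k) + 3*exp(k) + 4)^2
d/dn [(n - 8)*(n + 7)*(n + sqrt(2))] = 3*n^2 - 2*n + 2*sqrt(2)*n - 56 - sqrt(2)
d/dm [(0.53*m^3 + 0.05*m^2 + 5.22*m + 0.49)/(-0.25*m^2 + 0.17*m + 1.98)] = (-0.1325*m^4 + 0.1802*m^3 + 4.4617*m^2 + 0.443*m + 10.2523)/(0.0625*m^4 - 0.085*m^3 - 0.9611*m^2 + 0.6732*m + 3.9204)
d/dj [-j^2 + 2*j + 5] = 2 - 2*j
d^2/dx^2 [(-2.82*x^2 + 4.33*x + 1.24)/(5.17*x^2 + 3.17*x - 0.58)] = (323.90567*x^3 + 148.126704*x^2 + 199.837044*x + 46.38278)/(138.188413*x^6 + 254.191839*x^5 + 109.350153*x^4 - 25.178359*x^3 - 12.267522*x^2 + 3.199164*x - 0.195112)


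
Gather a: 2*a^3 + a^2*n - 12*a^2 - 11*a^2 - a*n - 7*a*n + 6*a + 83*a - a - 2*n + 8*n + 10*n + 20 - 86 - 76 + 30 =2*a^3 + a^2*(n - 23) + a*(88 - 8*n) + 16*n - 112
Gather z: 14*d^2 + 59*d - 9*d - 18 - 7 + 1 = 14*d^2 + 50*d - 24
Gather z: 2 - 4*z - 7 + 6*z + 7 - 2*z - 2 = 0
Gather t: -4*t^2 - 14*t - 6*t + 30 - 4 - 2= -4*t^2 - 20*t + 24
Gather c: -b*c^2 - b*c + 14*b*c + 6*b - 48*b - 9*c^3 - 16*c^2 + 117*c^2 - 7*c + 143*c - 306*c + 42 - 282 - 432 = -42*b - 9*c^3 + c^2*(101 - b) + c*(13*b - 170) - 672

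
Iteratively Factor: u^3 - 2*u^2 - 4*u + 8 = (u - 2)*(u^2 - 4) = (u - 2)^2*(u + 2)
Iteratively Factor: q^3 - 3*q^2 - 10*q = (q)*(q^2 - 3*q - 10) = q*(q + 2)*(q - 5)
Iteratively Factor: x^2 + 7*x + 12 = (x + 4)*(x + 3)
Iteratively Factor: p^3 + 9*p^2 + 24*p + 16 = (p + 4)*(p^2 + 5*p + 4) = (p + 1)*(p + 4)*(p + 4)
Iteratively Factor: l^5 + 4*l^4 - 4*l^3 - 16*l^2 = (l + 2)*(l^4 + 2*l^3 - 8*l^2) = l*(l + 2)*(l^3 + 2*l^2 - 8*l) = l*(l - 2)*(l + 2)*(l^2 + 4*l) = l^2*(l - 2)*(l + 2)*(l + 4)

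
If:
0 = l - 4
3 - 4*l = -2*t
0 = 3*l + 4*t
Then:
No Solution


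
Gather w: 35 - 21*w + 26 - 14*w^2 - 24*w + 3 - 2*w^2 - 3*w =-16*w^2 - 48*w + 64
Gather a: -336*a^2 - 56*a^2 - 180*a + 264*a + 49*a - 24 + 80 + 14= -392*a^2 + 133*a + 70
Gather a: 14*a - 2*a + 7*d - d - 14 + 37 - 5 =12*a + 6*d + 18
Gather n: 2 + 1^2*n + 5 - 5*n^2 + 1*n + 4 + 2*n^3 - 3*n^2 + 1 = 2*n^3 - 8*n^2 + 2*n + 12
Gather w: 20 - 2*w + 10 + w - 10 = 20 - w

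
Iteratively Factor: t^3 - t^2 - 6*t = (t - 3)*(t^2 + 2*t) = (t - 3)*(t + 2)*(t)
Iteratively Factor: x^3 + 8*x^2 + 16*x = (x + 4)*(x^2 + 4*x) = (x + 4)^2*(x)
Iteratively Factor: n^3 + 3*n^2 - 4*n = (n - 1)*(n^2 + 4*n) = n*(n - 1)*(n + 4)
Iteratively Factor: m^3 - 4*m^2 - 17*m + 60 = (m - 5)*(m^2 + m - 12) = (m - 5)*(m - 3)*(m + 4)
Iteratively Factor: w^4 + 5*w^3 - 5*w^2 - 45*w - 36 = (w + 3)*(w^3 + 2*w^2 - 11*w - 12) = (w + 3)*(w + 4)*(w^2 - 2*w - 3) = (w - 3)*(w + 3)*(w + 4)*(w + 1)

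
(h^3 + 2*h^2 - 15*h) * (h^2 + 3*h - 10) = h^5 + 5*h^4 - 19*h^3 - 65*h^2 + 150*h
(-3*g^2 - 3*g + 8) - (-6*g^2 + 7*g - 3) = 3*g^2 - 10*g + 11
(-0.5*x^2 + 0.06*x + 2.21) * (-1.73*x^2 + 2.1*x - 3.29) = 0.865*x^4 - 1.1538*x^3 - 2.0523*x^2 + 4.4436*x - 7.2709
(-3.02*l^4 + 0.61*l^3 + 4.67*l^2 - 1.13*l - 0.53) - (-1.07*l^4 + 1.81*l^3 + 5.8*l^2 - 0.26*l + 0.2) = -1.95*l^4 - 1.2*l^3 - 1.13*l^2 - 0.87*l - 0.73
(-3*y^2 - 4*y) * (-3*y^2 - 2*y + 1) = 9*y^4 + 18*y^3 + 5*y^2 - 4*y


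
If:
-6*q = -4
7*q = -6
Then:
No Solution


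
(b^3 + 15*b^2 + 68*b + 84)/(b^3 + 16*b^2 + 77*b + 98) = (b + 6)/(b + 7)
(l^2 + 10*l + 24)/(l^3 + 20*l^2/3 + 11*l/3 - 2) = 3*(l + 4)/(3*l^2 + 2*l - 1)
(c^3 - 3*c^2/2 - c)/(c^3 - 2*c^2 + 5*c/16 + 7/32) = 16*c*(2*c^2 - 3*c - 2)/(32*c^3 - 64*c^2 + 10*c + 7)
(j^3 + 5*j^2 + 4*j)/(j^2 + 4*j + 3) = j*(j + 4)/(j + 3)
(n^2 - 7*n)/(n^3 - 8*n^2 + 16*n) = (n - 7)/(n^2 - 8*n + 16)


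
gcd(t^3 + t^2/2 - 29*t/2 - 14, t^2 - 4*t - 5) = t + 1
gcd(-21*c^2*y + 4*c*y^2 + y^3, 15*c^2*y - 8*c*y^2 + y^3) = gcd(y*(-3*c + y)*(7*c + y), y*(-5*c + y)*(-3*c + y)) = -3*c*y + y^2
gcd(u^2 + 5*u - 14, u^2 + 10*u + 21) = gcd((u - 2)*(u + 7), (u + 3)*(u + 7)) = u + 7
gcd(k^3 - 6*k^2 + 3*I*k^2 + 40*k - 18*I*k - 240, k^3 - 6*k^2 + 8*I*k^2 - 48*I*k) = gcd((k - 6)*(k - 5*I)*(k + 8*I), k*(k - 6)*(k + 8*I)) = k^2 + k*(-6 + 8*I) - 48*I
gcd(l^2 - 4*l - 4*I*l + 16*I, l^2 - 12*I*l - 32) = l - 4*I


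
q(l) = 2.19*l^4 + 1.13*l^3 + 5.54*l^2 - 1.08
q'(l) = 8.76*l^3 + 3.39*l^2 + 11.08*l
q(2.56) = 148.24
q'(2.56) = 197.55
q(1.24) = 14.77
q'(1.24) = 35.65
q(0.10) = -1.02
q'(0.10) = 1.15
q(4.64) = 1246.19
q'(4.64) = 999.50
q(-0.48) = 0.19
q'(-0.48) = -5.51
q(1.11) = 10.62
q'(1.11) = 28.46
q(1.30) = 17.02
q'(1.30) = 39.38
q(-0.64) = 1.26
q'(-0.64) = -8.00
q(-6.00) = 2792.52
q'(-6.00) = -1836.60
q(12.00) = 48161.16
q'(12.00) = 15758.40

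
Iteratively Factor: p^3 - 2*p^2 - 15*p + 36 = (p + 4)*(p^2 - 6*p + 9) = (p - 3)*(p + 4)*(p - 3)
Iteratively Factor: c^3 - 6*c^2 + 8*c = (c)*(c^2 - 6*c + 8) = c*(c - 4)*(c - 2)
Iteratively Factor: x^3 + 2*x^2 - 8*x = (x)*(x^2 + 2*x - 8) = x*(x - 2)*(x + 4)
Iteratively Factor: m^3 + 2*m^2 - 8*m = (m)*(m^2 + 2*m - 8) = m*(m + 4)*(m - 2)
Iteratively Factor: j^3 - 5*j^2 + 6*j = (j - 2)*(j^2 - 3*j) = j*(j - 2)*(j - 3)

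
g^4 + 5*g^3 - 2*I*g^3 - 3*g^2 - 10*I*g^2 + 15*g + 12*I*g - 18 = (g - 1)*(g + 6)*(g - 3*I)*(g + I)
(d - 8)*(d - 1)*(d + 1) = d^3 - 8*d^2 - d + 8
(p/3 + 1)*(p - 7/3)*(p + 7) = p^3/3 + 23*p^2/9 - 7*p/9 - 49/3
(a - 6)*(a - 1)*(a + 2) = a^3 - 5*a^2 - 8*a + 12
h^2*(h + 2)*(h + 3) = h^4 + 5*h^3 + 6*h^2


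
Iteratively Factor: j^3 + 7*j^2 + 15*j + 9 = (j + 1)*(j^2 + 6*j + 9) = (j + 1)*(j + 3)*(j + 3)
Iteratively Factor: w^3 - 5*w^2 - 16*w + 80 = (w - 5)*(w^2 - 16) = (w - 5)*(w + 4)*(w - 4)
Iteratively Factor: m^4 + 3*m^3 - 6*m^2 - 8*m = (m)*(m^3 + 3*m^2 - 6*m - 8) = m*(m + 1)*(m^2 + 2*m - 8) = m*(m - 2)*(m + 1)*(m + 4)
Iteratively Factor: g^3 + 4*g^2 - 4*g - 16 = (g + 2)*(g^2 + 2*g - 8) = (g - 2)*(g + 2)*(g + 4)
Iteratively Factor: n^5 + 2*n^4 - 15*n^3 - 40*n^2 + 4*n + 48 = (n - 1)*(n^4 + 3*n^3 - 12*n^2 - 52*n - 48) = (n - 1)*(n + 2)*(n^3 + n^2 - 14*n - 24) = (n - 1)*(n + 2)*(n + 3)*(n^2 - 2*n - 8) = (n - 1)*(n + 2)^2*(n + 3)*(n - 4)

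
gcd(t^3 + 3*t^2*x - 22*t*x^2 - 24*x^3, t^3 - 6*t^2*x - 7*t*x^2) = t + x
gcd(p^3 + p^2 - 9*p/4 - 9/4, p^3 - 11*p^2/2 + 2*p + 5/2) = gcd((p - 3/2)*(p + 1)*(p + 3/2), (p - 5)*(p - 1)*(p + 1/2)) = 1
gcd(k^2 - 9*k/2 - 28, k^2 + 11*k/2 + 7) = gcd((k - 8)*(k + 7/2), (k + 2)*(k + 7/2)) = k + 7/2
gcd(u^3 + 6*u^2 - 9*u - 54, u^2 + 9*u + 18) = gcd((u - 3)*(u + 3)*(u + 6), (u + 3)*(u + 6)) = u^2 + 9*u + 18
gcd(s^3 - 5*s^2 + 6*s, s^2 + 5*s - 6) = 1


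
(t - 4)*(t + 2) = t^2 - 2*t - 8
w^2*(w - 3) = w^3 - 3*w^2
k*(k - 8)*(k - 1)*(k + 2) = k^4 - 7*k^3 - 10*k^2 + 16*k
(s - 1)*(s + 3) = s^2 + 2*s - 3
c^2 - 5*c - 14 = (c - 7)*(c + 2)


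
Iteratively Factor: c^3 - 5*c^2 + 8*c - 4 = (c - 2)*(c^2 - 3*c + 2) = (c - 2)^2*(c - 1)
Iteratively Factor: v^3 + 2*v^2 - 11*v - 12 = (v + 1)*(v^2 + v - 12) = (v - 3)*(v + 1)*(v + 4)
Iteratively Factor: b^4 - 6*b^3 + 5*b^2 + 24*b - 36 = (b - 3)*(b^3 - 3*b^2 - 4*b + 12) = (b - 3)*(b - 2)*(b^2 - b - 6) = (b - 3)^2*(b - 2)*(b + 2)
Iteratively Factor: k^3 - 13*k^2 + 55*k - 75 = (k - 5)*(k^2 - 8*k + 15) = (k - 5)*(k - 3)*(k - 5)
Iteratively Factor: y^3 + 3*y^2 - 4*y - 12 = (y + 2)*(y^2 + y - 6) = (y - 2)*(y + 2)*(y + 3)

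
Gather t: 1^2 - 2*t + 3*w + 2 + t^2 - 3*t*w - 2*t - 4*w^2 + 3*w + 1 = t^2 + t*(-3*w - 4) - 4*w^2 + 6*w + 4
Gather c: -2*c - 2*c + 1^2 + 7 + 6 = 14 - 4*c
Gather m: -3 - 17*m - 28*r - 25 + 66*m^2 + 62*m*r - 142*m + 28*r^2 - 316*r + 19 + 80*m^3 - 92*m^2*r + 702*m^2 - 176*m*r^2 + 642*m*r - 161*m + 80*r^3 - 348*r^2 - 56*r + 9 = 80*m^3 + m^2*(768 - 92*r) + m*(-176*r^2 + 704*r - 320) + 80*r^3 - 320*r^2 - 400*r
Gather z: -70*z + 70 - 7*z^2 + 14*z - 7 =-7*z^2 - 56*z + 63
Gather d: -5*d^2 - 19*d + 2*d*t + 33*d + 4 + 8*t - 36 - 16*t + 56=-5*d^2 + d*(2*t + 14) - 8*t + 24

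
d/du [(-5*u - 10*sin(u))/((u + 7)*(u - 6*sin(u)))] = 5*(-8*u^2*cos(u) + u^2 + 4*u*sin(u) - 56*u*cos(u) - 12*sin(u)^2 + 56*sin(u))/((u + 7)^2*(u - 6*sin(u))^2)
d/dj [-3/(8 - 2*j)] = -3/(2*(j - 4)^2)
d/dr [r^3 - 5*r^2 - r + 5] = 3*r^2 - 10*r - 1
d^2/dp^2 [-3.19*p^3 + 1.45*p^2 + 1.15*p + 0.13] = 2.9 - 19.14*p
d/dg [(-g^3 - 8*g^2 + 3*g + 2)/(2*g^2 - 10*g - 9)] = (-2*g^4 + 20*g^3 + 101*g^2 + 136*g - 7)/(4*g^4 - 40*g^3 + 64*g^2 + 180*g + 81)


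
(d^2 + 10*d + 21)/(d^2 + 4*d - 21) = (d + 3)/(d - 3)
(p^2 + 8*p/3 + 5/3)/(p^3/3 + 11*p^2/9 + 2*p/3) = 3*(3*p^2 + 8*p + 5)/(p*(3*p^2 + 11*p + 6))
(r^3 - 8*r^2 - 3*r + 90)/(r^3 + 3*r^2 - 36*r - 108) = (r - 5)/(r + 6)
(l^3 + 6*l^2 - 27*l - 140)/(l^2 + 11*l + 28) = l - 5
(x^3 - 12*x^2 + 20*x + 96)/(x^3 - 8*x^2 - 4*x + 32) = (x - 6)/(x - 2)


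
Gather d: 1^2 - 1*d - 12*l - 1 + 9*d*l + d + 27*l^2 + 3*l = 9*d*l + 27*l^2 - 9*l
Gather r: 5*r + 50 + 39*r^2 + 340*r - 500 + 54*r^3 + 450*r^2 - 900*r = 54*r^3 + 489*r^2 - 555*r - 450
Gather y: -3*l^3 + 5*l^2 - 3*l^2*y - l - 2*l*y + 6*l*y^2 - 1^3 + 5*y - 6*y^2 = -3*l^3 + 5*l^2 - l + y^2*(6*l - 6) + y*(-3*l^2 - 2*l + 5) - 1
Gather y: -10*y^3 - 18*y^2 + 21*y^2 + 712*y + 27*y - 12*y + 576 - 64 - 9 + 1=-10*y^3 + 3*y^2 + 727*y + 504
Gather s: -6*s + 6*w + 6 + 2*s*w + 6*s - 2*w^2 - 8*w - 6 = 2*s*w - 2*w^2 - 2*w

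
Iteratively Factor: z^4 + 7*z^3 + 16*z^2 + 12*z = (z + 3)*(z^3 + 4*z^2 + 4*z) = (z + 2)*(z + 3)*(z^2 + 2*z) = z*(z + 2)*(z + 3)*(z + 2)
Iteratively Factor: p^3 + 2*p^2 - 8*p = (p)*(p^2 + 2*p - 8) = p*(p + 4)*(p - 2)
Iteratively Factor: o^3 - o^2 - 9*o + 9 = (o + 3)*(o^2 - 4*o + 3) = (o - 3)*(o + 3)*(o - 1)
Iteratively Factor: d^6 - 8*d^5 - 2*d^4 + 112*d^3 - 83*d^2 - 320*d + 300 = (d - 5)*(d^5 - 3*d^4 - 17*d^3 + 27*d^2 + 52*d - 60) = (d - 5)^2*(d^4 + 2*d^3 - 7*d^2 - 8*d + 12) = (d - 5)^2*(d + 2)*(d^3 - 7*d + 6) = (d - 5)^2*(d - 2)*(d + 2)*(d^2 + 2*d - 3) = (d - 5)^2*(d - 2)*(d + 2)*(d + 3)*(d - 1)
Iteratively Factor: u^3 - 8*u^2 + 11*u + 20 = (u - 4)*(u^2 - 4*u - 5) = (u - 5)*(u - 4)*(u + 1)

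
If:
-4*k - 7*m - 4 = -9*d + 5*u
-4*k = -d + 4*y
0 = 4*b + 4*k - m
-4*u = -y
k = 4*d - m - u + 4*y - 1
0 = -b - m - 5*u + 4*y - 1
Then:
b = 65/3771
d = -316/3771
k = -71/419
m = -2296/3771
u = 140/3771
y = 560/3771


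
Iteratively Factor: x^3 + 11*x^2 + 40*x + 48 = (x + 4)*(x^2 + 7*x + 12) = (x + 4)^2*(x + 3)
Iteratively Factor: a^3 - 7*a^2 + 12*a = (a - 4)*(a^2 - 3*a) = (a - 4)*(a - 3)*(a)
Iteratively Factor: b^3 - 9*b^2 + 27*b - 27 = (b - 3)*(b^2 - 6*b + 9) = (b - 3)^2*(b - 3)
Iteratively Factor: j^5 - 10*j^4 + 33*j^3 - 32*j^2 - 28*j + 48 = (j - 2)*(j^4 - 8*j^3 + 17*j^2 + 2*j - 24) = (j - 2)*(j + 1)*(j^3 - 9*j^2 + 26*j - 24) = (j - 3)*(j - 2)*(j + 1)*(j^2 - 6*j + 8) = (j - 4)*(j - 3)*(j - 2)*(j + 1)*(j - 2)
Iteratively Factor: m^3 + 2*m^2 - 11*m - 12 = (m - 3)*(m^2 + 5*m + 4) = (m - 3)*(m + 1)*(m + 4)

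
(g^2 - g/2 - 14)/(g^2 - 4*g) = (g + 7/2)/g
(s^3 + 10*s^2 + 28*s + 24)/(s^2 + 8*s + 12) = s + 2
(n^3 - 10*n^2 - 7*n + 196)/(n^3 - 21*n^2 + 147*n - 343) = (n + 4)/(n - 7)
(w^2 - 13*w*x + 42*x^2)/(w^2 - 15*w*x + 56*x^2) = (-w + 6*x)/(-w + 8*x)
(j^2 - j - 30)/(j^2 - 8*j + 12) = (j + 5)/(j - 2)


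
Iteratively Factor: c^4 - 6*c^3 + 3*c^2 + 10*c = (c - 5)*(c^3 - c^2 - 2*c) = (c - 5)*(c + 1)*(c^2 - 2*c) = c*(c - 5)*(c + 1)*(c - 2)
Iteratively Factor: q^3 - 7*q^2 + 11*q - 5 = (q - 5)*(q^2 - 2*q + 1) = (q - 5)*(q - 1)*(q - 1)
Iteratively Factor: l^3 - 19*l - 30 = (l - 5)*(l^2 + 5*l + 6) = (l - 5)*(l + 2)*(l + 3)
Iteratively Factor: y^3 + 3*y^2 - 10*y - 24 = (y + 2)*(y^2 + y - 12) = (y - 3)*(y + 2)*(y + 4)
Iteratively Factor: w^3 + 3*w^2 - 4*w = (w)*(w^2 + 3*w - 4) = w*(w + 4)*(w - 1)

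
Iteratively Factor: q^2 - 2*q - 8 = (q - 4)*(q + 2)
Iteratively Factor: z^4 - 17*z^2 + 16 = (z - 1)*(z^3 + z^2 - 16*z - 16) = (z - 1)*(z + 1)*(z^2 - 16) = (z - 1)*(z + 1)*(z + 4)*(z - 4)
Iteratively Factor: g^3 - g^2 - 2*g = (g - 2)*(g^2 + g) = g*(g - 2)*(g + 1)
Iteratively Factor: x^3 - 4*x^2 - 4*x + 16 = (x - 2)*(x^2 - 2*x - 8) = (x - 2)*(x + 2)*(x - 4)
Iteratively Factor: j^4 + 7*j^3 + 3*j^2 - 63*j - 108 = (j - 3)*(j^3 + 10*j^2 + 33*j + 36) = (j - 3)*(j + 3)*(j^2 + 7*j + 12) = (j - 3)*(j + 3)^2*(j + 4)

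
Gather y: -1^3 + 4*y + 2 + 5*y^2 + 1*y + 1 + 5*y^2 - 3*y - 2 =10*y^2 + 2*y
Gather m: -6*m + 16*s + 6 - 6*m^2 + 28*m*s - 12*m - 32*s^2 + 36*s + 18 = -6*m^2 + m*(28*s - 18) - 32*s^2 + 52*s + 24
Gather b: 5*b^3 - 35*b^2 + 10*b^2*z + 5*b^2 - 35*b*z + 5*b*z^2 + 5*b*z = 5*b^3 + b^2*(10*z - 30) + b*(5*z^2 - 30*z)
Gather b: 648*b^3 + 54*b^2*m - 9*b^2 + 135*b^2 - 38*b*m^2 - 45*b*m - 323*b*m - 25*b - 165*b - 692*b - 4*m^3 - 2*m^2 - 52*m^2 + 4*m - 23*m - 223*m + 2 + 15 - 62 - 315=648*b^3 + b^2*(54*m + 126) + b*(-38*m^2 - 368*m - 882) - 4*m^3 - 54*m^2 - 242*m - 360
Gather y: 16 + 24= 40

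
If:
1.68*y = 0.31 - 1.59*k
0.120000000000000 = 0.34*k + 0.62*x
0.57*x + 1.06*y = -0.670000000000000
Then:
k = 0.74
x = -0.21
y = -0.52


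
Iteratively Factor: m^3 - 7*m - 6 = (m + 1)*(m^2 - m - 6) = (m - 3)*(m + 1)*(m + 2)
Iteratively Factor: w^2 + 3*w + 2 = (w + 1)*(w + 2)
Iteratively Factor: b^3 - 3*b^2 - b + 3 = (b - 3)*(b^2 - 1) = (b - 3)*(b - 1)*(b + 1)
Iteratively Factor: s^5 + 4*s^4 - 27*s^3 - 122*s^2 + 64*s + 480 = (s + 4)*(s^4 - 27*s^2 - 14*s + 120) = (s - 2)*(s + 4)*(s^3 + 2*s^2 - 23*s - 60) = (s - 2)*(s + 3)*(s + 4)*(s^2 - s - 20) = (s - 5)*(s - 2)*(s + 3)*(s + 4)*(s + 4)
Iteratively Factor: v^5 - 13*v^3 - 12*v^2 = (v - 4)*(v^4 + 4*v^3 + 3*v^2) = v*(v - 4)*(v^3 + 4*v^2 + 3*v) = v*(v - 4)*(v + 1)*(v^2 + 3*v) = v*(v - 4)*(v + 1)*(v + 3)*(v)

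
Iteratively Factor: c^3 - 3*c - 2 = (c + 1)*(c^2 - c - 2) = (c + 1)^2*(c - 2)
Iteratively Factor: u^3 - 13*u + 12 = (u + 4)*(u^2 - 4*u + 3) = (u - 1)*(u + 4)*(u - 3)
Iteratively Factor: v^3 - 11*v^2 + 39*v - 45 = (v - 3)*(v^2 - 8*v + 15) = (v - 3)^2*(v - 5)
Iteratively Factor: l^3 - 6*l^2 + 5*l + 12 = (l + 1)*(l^2 - 7*l + 12) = (l - 4)*(l + 1)*(l - 3)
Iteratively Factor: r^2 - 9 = (r - 3)*(r + 3)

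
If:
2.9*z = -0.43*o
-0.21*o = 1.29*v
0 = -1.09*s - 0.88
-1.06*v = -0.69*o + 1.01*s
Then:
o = -0.95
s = -0.81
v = 0.15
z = 0.14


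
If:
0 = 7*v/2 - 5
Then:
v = 10/7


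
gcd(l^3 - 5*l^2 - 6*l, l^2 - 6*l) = l^2 - 6*l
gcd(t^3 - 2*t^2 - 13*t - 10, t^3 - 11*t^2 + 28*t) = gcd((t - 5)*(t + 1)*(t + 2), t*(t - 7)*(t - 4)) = 1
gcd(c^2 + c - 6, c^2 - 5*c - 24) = c + 3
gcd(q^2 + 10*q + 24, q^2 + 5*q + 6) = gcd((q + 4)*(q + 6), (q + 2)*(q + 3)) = 1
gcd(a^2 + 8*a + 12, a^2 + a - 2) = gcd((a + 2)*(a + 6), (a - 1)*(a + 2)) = a + 2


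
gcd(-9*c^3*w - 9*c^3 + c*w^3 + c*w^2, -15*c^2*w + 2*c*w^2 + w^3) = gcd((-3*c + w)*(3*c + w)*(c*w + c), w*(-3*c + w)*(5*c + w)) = -3*c + w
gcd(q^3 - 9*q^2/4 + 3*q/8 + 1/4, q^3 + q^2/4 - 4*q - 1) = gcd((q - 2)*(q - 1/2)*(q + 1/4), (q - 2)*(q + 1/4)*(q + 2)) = q^2 - 7*q/4 - 1/2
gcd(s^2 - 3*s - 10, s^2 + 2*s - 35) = s - 5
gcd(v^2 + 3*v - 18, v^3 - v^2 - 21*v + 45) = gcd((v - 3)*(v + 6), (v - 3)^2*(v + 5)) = v - 3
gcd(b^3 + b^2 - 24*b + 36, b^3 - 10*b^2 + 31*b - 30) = b^2 - 5*b + 6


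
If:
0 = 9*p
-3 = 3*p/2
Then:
No Solution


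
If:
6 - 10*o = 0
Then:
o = 3/5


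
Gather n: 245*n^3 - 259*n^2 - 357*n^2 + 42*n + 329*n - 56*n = 245*n^3 - 616*n^2 + 315*n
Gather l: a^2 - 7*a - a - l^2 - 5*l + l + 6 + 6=a^2 - 8*a - l^2 - 4*l + 12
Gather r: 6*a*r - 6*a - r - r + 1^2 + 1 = -6*a + r*(6*a - 2) + 2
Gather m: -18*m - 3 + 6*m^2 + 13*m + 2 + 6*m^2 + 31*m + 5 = 12*m^2 + 26*m + 4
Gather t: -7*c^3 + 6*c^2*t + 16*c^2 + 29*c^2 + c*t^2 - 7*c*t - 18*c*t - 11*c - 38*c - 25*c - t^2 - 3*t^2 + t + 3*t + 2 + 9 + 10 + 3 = -7*c^3 + 45*c^2 - 74*c + t^2*(c - 4) + t*(6*c^2 - 25*c + 4) + 24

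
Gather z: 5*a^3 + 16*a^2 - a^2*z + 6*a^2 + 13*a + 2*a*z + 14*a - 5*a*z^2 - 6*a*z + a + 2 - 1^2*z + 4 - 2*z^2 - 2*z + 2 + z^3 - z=5*a^3 + 22*a^2 + 28*a + z^3 + z^2*(-5*a - 2) + z*(-a^2 - 4*a - 4) + 8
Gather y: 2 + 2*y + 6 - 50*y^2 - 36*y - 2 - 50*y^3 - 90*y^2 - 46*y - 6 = -50*y^3 - 140*y^2 - 80*y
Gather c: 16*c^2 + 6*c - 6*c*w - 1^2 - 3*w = 16*c^2 + c*(6 - 6*w) - 3*w - 1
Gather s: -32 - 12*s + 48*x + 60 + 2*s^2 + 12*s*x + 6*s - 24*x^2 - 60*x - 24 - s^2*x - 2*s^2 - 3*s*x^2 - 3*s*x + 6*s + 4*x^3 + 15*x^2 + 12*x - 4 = -s^2*x + s*(-3*x^2 + 9*x) + 4*x^3 - 9*x^2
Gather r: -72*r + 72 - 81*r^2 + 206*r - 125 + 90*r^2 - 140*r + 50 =9*r^2 - 6*r - 3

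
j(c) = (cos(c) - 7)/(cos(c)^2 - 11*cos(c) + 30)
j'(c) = (2*sin(c)*cos(c) - 11*sin(c))*(cos(c) - 7)/(cos(c)^2 - 11*cos(c) + 30)^2 - sin(c)/(cos(c)^2 - 11*cos(c) + 30)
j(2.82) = -0.19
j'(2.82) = 0.01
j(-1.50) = -0.24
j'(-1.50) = -0.05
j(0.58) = -0.29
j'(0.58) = 0.04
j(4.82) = -0.24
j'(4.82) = -0.05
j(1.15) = -0.26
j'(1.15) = 0.06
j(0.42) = -0.29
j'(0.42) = 0.03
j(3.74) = -0.20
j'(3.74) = -0.02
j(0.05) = -0.30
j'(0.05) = 0.00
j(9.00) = -0.19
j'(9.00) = 0.01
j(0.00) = -0.30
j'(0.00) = 0.00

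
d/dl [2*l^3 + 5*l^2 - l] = 6*l^2 + 10*l - 1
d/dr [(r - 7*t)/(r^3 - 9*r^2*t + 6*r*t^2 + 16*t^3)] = (r^3 - 9*r^2*t + 6*r*t^2 + 16*t^3 - 3*(r - 7*t)*(r^2 - 6*r*t + 2*t^2))/(r^3 - 9*r^2*t + 6*r*t^2 + 16*t^3)^2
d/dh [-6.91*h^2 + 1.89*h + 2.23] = 1.89 - 13.82*h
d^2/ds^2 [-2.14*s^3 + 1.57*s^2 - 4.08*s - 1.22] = 3.14 - 12.84*s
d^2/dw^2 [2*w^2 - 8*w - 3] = 4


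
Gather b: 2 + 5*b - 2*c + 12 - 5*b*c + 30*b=b*(35 - 5*c) - 2*c + 14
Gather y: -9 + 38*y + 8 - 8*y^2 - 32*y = -8*y^2 + 6*y - 1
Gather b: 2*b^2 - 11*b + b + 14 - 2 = 2*b^2 - 10*b + 12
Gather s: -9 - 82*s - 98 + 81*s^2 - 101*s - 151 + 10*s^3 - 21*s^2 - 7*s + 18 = 10*s^3 + 60*s^2 - 190*s - 240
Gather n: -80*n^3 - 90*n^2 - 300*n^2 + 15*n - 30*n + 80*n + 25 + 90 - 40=-80*n^3 - 390*n^2 + 65*n + 75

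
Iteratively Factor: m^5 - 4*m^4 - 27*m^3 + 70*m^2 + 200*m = (m - 5)*(m^4 + m^3 - 22*m^2 - 40*m) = (m - 5)^2*(m^3 + 6*m^2 + 8*m) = m*(m - 5)^2*(m^2 + 6*m + 8) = m*(m - 5)^2*(m + 2)*(m + 4)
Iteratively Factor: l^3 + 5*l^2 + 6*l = (l)*(l^2 + 5*l + 6) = l*(l + 2)*(l + 3)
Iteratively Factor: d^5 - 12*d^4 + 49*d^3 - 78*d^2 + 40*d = (d - 5)*(d^4 - 7*d^3 + 14*d^2 - 8*d) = (d - 5)*(d - 4)*(d^3 - 3*d^2 + 2*d) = (d - 5)*(d - 4)*(d - 2)*(d^2 - d) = d*(d - 5)*(d - 4)*(d - 2)*(d - 1)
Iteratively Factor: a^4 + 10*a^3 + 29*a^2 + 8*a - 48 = (a + 4)*(a^3 + 6*a^2 + 5*a - 12) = (a + 4)^2*(a^2 + 2*a - 3) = (a - 1)*(a + 4)^2*(a + 3)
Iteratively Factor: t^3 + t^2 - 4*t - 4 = (t + 2)*(t^2 - t - 2) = (t - 2)*(t + 2)*(t + 1)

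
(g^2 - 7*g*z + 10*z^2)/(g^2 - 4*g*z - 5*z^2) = (g - 2*z)/(g + z)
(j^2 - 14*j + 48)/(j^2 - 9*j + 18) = (j - 8)/(j - 3)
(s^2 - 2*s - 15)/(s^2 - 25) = (s + 3)/(s + 5)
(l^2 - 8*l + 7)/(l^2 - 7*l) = (l - 1)/l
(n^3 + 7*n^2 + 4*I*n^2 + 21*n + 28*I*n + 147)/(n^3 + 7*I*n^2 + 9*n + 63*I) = (n + 7)/(n + 3*I)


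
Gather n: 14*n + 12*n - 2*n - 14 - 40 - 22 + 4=24*n - 72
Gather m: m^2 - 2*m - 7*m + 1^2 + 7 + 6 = m^2 - 9*m + 14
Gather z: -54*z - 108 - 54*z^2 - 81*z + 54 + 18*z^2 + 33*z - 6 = -36*z^2 - 102*z - 60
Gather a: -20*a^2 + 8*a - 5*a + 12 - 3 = -20*a^2 + 3*a + 9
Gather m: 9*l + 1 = 9*l + 1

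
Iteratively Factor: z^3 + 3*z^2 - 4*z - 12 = (z + 2)*(z^2 + z - 6) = (z + 2)*(z + 3)*(z - 2)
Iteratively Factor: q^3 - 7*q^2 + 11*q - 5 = (q - 1)*(q^2 - 6*q + 5) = (q - 1)^2*(q - 5)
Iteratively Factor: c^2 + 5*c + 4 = (c + 4)*(c + 1)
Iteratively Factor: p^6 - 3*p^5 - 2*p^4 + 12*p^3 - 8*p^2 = (p)*(p^5 - 3*p^4 - 2*p^3 + 12*p^2 - 8*p) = p*(p - 1)*(p^4 - 2*p^3 - 4*p^2 + 8*p) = p*(p - 2)*(p - 1)*(p^3 - 4*p) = p*(p - 2)*(p - 1)*(p + 2)*(p^2 - 2*p) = p^2*(p - 2)*(p - 1)*(p + 2)*(p - 2)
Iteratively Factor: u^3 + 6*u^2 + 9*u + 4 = (u + 1)*(u^2 + 5*u + 4) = (u + 1)*(u + 4)*(u + 1)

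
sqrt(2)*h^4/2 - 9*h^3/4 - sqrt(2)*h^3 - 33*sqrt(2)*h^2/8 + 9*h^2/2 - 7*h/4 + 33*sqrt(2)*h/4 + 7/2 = (h/2 + sqrt(2)/2)*(h - 2)*(h - 7*sqrt(2)/2)*(sqrt(2)*h + 1/2)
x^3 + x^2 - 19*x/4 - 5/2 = (x - 2)*(x + 1/2)*(x + 5/2)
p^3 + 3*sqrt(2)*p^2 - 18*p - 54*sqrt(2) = (p - 3*sqrt(2))*(p + 3*sqrt(2))^2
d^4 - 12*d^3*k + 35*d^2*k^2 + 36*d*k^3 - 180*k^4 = (d - 6*k)*(d - 5*k)*(d - 3*k)*(d + 2*k)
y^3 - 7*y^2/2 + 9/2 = (y - 3)*(y - 3/2)*(y + 1)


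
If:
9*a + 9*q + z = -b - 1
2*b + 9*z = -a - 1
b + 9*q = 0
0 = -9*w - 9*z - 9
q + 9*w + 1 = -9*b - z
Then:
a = -40/481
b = 324/481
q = -36/481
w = -360/481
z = -121/481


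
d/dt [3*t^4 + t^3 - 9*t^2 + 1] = 3*t*(4*t^2 + t - 6)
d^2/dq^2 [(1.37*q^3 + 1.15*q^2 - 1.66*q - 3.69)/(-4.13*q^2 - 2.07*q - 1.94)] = (-5.6843418860808e-14*q^5 - 5.6843418860808e-14*q^4 + 86.5046399999999*q^3 + 399.91407*q^2 + 78.53877*q - 49.49621)/(70.444997*q^6 + 105.923349*q^5 + 152.361069*q^4 + 108.381267*q^3 + 71.569122*q^2 + 23.371956*q + 7.301384)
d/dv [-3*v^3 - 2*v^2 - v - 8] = -9*v^2 - 4*v - 1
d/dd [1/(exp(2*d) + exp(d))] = (-2*exp(d) - 1)*exp(-d)/(exp(d) + 1)^2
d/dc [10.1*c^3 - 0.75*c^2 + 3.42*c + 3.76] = 30.3*c^2 - 1.5*c + 3.42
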